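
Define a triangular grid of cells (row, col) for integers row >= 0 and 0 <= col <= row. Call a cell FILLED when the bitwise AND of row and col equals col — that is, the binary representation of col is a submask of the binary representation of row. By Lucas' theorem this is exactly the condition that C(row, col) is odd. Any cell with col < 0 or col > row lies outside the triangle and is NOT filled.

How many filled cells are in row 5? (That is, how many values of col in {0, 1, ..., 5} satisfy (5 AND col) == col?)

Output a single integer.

Answer: 4

Derivation:
5 in binary = 101
popcount(5) = number of 1-bits in 101 = 2
A col c satisfies (5 AND c) == c iff every set bit of c is also set in 5; each of the 2 set bits of 5 can independently be on or off in c.
count = 2^2 = 4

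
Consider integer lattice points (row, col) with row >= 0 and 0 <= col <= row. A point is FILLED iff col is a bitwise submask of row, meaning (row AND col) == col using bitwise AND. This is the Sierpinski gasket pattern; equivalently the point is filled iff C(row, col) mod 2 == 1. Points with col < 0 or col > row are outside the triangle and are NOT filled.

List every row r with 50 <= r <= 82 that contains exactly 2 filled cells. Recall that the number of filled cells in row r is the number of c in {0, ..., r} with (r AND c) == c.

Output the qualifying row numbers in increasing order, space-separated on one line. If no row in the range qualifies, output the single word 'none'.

Row r has 2^popcount(r) filled cells, so we need popcount(r) = log2(2) = 1.
Scan r = 50..82 and keep those with exactly 1 one-bits:
r=50=110010 popcount=3 -> skip
r=51=110011 popcount=4 -> skip
r=52=110100 popcount=3 -> skip
r=53=110101 popcount=4 -> skip
r=54=110110 popcount=4 -> skip
r=55=110111 popcount=5 -> skip
r=56=111000 popcount=3 -> skip
r=57=111001 popcount=4 -> skip
r=58=111010 popcount=4 -> skip
r=59=111011 popcount=5 -> skip
r=60=111100 popcount=4 -> skip
r=61=111101 popcount=5 -> skip
r=62=111110 popcount=5 -> skip
r=63=111111 popcount=6 -> skip
r=64=1000000 popcount=1 -> KEEP
r=65=1000001 popcount=2 -> skip
r=66=1000010 popcount=2 -> skip
r=67=1000011 popcount=3 -> skip
r=68=1000100 popcount=2 -> skip
r=69=1000101 popcount=3 -> skip
r=70=1000110 popcount=3 -> skip
r=71=1000111 popcount=4 -> skip
r=72=1001000 popcount=2 -> skip
r=73=1001001 popcount=3 -> skip
r=74=1001010 popcount=3 -> skip
r=75=1001011 popcount=4 -> skip
r=76=1001100 popcount=3 -> skip
r=77=1001101 popcount=4 -> skip
r=78=1001110 popcount=4 -> skip
r=79=1001111 popcount=5 -> skip
r=80=1010000 popcount=2 -> skip
r=81=1010001 popcount=3 -> skip
r=82=1010010 popcount=3 -> skip
Kept rows: 64

Answer: 64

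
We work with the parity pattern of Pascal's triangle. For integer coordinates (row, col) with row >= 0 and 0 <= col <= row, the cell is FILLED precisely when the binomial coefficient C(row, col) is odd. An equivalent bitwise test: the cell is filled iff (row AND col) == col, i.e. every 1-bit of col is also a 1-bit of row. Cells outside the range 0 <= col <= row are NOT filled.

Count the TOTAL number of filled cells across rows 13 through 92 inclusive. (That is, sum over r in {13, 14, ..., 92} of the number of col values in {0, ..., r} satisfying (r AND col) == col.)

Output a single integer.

Answer: 1038

Derivation:
r13=1101 pc3: +8 =8
r14=1110 pc3: +8 =16
r15=1111 pc4: +16 =32
r16=10000 pc1: +2 =34
r17=10001 pc2: +4 =38
r18=10010 pc2: +4 =42
r19=10011 pc3: +8 =50
r20=10100 pc2: +4 =54
r21=10101 pc3: +8 =62
r22=10110 pc3: +8 =70
r23=10111 pc4: +16 =86
r24=11000 pc2: +4 =90
r25=11001 pc3: +8 =98
r26=11010 pc3: +8 =106
r27=11011 pc4: +16 =122
r28=11100 pc3: +8 =130
r29=11101 pc4: +16 =146
r30=11110 pc4: +16 =162
r31=11111 pc5: +32 =194
r32=100000 pc1: +2 =196
r33=100001 pc2: +4 =200
r34=100010 pc2: +4 =204
r35=100011 pc3: +8 =212
r36=100100 pc2: +4 =216
r37=100101 pc3: +8 =224
r38=100110 pc3: +8 =232
r39=100111 pc4: +16 =248
r40=101000 pc2: +4 =252
r41=101001 pc3: +8 =260
r42=101010 pc3: +8 =268
r43=101011 pc4: +16 =284
r44=101100 pc3: +8 =292
r45=101101 pc4: +16 =308
r46=101110 pc4: +16 =324
r47=101111 pc5: +32 =356
r48=110000 pc2: +4 =360
r49=110001 pc3: +8 =368
r50=110010 pc3: +8 =376
r51=110011 pc4: +16 =392
r52=110100 pc3: +8 =400
r53=110101 pc4: +16 =416
r54=110110 pc4: +16 =432
r55=110111 pc5: +32 =464
r56=111000 pc3: +8 =472
r57=111001 pc4: +16 =488
r58=111010 pc4: +16 =504
r59=111011 pc5: +32 =536
r60=111100 pc4: +16 =552
r61=111101 pc5: +32 =584
r62=111110 pc5: +32 =616
r63=111111 pc6: +64 =680
r64=1000000 pc1: +2 =682
r65=1000001 pc2: +4 =686
r66=1000010 pc2: +4 =690
r67=1000011 pc3: +8 =698
r68=1000100 pc2: +4 =702
r69=1000101 pc3: +8 =710
r70=1000110 pc3: +8 =718
r71=1000111 pc4: +16 =734
r72=1001000 pc2: +4 =738
r73=1001001 pc3: +8 =746
r74=1001010 pc3: +8 =754
r75=1001011 pc4: +16 =770
r76=1001100 pc3: +8 =778
r77=1001101 pc4: +16 =794
r78=1001110 pc4: +16 =810
r79=1001111 pc5: +32 =842
r80=1010000 pc2: +4 =846
r81=1010001 pc3: +8 =854
r82=1010010 pc3: +8 =862
r83=1010011 pc4: +16 =878
r84=1010100 pc3: +8 =886
r85=1010101 pc4: +16 =902
r86=1010110 pc4: +16 =918
r87=1010111 pc5: +32 =950
r88=1011000 pc3: +8 =958
r89=1011001 pc4: +16 =974
r90=1011010 pc4: +16 =990
r91=1011011 pc5: +32 =1022
r92=1011100 pc4: +16 =1038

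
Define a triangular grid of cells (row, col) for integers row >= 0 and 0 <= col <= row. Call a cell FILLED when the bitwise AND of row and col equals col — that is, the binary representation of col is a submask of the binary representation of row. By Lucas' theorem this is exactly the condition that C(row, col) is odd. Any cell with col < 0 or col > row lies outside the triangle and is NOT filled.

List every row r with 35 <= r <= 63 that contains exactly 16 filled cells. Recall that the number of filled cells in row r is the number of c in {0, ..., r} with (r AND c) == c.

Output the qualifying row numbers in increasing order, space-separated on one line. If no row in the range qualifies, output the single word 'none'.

Row r has 2^popcount(r) filled cells, so we need popcount(r) = log2(16) = 4.
Scan r = 35..63 and keep those with exactly 4 one-bits:
r=35=100011 popcount=3 -> skip
r=36=100100 popcount=2 -> skip
r=37=100101 popcount=3 -> skip
r=38=100110 popcount=3 -> skip
r=39=100111 popcount=4 -> KEEP
r=40=101000 popcount=2 -> skip
r=41=101001 popcount=3 -> skip
r=42=101010 popcount=3 -> skip
r=43=101011 popcount=4 -> KEEP
r=44=101100 popcount=3 -> skip
r=45=101101 popcount=4 -> KEEP
r=46=101110 popcount=4 -> KEEP
r=47=101111 popcount=5 -> skip
r=48=110000 popcount=2 -> skip
r=49=110001 popcount=3 -> skip
r=50=110010 popcount=3 -> skip
r=51=110011 popcount=4 -> KEEP
r=52=110100 popcount=3 -> skip
r=53=110101 popcount=4 -> KEEP
r=54=110110 popcount=4 -> KEEP
r=55=110111 popcount=5 -> skip
r=56=111000 popcount=3 -> skip
r=57=111001 popcount=4 -> KEEP
r=58=111010 popcount=4 -> KEEP
r=59=111011 popcount=5 -> skip
r=60=111100 popcount=4 -> KEEP
r=61=111101 popcount=5 -> skip
r=62=111110 popcount=5 -> skip
r=63=111111 popcount=6 -> skip
Kept rows: 39 43 45 46 51 53 54 57 58 60

Answer: 39 43 45 46 51 53 54 57 58 60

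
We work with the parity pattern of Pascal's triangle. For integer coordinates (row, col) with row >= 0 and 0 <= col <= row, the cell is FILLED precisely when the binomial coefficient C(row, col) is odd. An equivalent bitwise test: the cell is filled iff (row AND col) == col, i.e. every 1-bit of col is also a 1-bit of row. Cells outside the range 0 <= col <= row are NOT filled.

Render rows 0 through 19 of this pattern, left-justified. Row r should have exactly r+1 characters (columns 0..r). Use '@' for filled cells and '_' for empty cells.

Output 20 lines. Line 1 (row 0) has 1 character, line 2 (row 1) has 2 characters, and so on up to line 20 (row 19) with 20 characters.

r0=0: @
r1=1: @@
r2=10: @_@
r3=11: @@@@
r4=100: @___@
r5=101: @@__@@
r6=110: @_@_@_@
r7=111: @@@@@@@@
r8=1000: @_______@
r9=1001: @@______@@
r10=1010: @_@_____@_@
r11=1011: @@@@____@@@@
r12=1100: @___@___@___@
r13=1101: @@__@@__@@__@@
r14=1110: @_@_@_@_@_@_@_@
r15=1111: @@@@@@@@@@@@@@@@
r16=10000: @_______________@
r17=10001: @@______________@@
r18=10010: @_@_____________@_@
r19=10011: @@@@____________@@@@

Answer: @
@@
@_@
@@@@
@___@
@@__@@
@_@_@_@
@@@@@@@@
@_______@
@@______@@
@_@_____@_@
@@@@____@@@@
@___@___@___@
@@__@@__@@__@@
@_@_@_@_@_@_@_@
@@@@@@@@@@@@@@@@
@_______________@
@@______________@@
@_@_____________@_@
@@@@____________@@@@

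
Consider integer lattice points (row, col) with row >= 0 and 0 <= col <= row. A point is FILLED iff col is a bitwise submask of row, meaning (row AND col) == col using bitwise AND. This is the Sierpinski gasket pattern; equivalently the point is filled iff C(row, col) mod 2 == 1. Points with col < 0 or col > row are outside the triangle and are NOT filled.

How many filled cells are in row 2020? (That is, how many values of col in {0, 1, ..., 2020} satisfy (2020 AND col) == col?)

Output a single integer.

2020 in binary = 11111100100
popcount(2020) = number of 1-bits in 11111100100 = 7
A col c satisfies (2020 AND c) == c iff every set bit of c is also set in 2020; each of the 7 set bits of 2020 can independently be on or off in c.
count = 2^7 = 128

Answer: 128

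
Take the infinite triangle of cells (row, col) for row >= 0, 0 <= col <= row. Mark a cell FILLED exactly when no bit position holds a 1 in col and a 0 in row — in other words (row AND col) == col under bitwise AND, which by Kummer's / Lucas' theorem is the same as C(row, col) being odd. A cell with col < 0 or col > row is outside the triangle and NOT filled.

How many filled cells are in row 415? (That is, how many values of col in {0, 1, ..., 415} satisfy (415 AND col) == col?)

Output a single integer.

Answer: 128

Derivation:
415 in binary = 110011111
popcount(415) = number of 1-bits in 110011111 = 7
A col c satisfies (415 AND c) == c iff every set bit of c is also set in 415; each of the 7 set bits of 415 can independently be on or off in c.
count = 2^7 = 128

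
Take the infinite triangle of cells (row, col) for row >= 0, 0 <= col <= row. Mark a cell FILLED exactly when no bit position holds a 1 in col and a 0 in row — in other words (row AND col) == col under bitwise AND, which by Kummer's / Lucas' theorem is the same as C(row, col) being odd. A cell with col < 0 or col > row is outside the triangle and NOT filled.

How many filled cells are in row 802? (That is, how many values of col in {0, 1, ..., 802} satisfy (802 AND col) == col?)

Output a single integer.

802 in binary = 1100100010
popcount(802) = number of 1-bits in 1100100010 = 4
A col c satisfies (802 AND c) == c iff every set bit of c is also set in 802; each of the 4 set bits of 802 can independently be on or off in c.
count = 2^4 = 16

Answer: 16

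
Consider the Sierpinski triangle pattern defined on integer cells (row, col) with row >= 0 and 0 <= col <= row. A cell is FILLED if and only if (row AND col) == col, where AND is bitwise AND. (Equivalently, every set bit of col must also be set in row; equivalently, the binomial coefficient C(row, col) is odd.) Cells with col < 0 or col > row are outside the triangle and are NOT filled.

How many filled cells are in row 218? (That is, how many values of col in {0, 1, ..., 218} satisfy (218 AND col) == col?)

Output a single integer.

218 in binary = 11011010
popcount(218) = number of 1-bits in 11011010 = 5
A col c satisfies (218 AND c) == c iff every set bit of c is also set in 218; each of the 5 set bits of 218 can independently be on or off in c.
count = 2^5 = 32

Answer: 32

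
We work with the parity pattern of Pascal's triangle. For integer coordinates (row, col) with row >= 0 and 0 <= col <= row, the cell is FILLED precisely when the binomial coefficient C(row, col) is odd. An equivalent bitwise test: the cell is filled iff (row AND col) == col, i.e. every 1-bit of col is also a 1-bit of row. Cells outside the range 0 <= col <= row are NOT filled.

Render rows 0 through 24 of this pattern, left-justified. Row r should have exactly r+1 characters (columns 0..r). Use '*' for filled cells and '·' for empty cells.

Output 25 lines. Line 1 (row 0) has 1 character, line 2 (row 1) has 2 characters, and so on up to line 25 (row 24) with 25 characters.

r0=0: *
r1=1: **
r2=10: *·*
r3=11: ****
r4=100: *···*
r5=101: **··**
r6=110: *·*·*·*
r7=111: ********
r8=1000: *·······*
r9=1001: **······**
r10=1010: *·*·····*·*
r11=1011: ****····****
r12=1100: *···*···*···*
r13=1101: **··**··**··**
r14=1110: *·*·*·*·*·*·*·*
r15=1111: ****************
r16=10000: *···············*
r17=10001: **··············**
r18=10010: *·*·············*·*
r19=10011: ****············****
r20=10100: *···*···········*···*
r21=10101: **··**··········**··**
r22=10110: *·*·*·*·········*·*·*·*
r23=10111: ********········********
r24=11000: *·······*·······*·······*

Answer: *
**
*·*
****
*···*
**··**
*·*·*·*
********
*·······*
**······**
*·*·····*·*
****····****
*···*···*···*
**··**··**··**
*·*·*·*·*·*·*·*
****************
*···············*
**··············**
*·*·············*·*
****············****
*···*···········*···*
**··**··········**··**
*·*·*·*·········*·*·*·*
********········********
*·······*·······*·······*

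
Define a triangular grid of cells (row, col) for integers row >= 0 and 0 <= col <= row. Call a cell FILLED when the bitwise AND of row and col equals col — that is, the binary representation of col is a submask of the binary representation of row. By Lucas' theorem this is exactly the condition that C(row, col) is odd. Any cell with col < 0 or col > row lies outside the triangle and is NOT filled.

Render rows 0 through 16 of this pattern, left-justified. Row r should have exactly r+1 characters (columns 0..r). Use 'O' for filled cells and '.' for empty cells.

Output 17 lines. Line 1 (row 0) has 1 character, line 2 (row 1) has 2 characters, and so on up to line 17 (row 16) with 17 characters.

r0=0: O
r1=1: OO
r2=10: O.O
r3=11: OOOO
r4=100: O...O
r5=101: OO..OO
r6=110: O.O.O.O
r7=111: OOOOOOOO
r8=1000: O.......O
r9=1001: OO......OO
r10=1010: O.O.....O.O
r11=1011: OOOO....OOOO
r12=1100: O...O...O...O
r13=1101: OO..OO..OO..OO
r14=1110: O.O.O.O.O.O.O.O
r15=1111: OOOOOOOOOOOOOOOO
r16=10000: O...............O

Answer: O
OO
O.O
OOOO
O...O
OO..OO
O.O.O.O
OOOOOOOO
O.......O
OO......OO
O.O.....O.O
OOOO....OOOO
O...O...O...O
OO..OO..OO..OO
O.O.O.O.O.O.O.O
OOOOOOOOOOOOOOOO
O...............O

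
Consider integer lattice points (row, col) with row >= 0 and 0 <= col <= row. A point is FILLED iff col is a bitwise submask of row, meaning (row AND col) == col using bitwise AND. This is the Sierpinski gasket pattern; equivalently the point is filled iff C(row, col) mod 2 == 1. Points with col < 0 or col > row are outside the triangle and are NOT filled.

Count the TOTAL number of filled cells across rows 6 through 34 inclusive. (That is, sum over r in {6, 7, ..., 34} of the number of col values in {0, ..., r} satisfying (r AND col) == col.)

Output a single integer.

Answer: 238

Derivation:
r6=110 pc2: +4 =4
r7=111 pc3: +8 =12
r8=1000 pc1: +2 =14
r9=1001 pc2: +4 =18
r10=1010 pc2: +4 =22
r11=1011 pc3: +8 =30
r12=1100 pc2: +4 =34
r13=1101 pc3: +8 =42
r14=1110 pc3: +8 =50
r15=1111 pc4: +16 =66
r16=10000 pc1: +2 =68
r17=10001 pc2: +4 =72
r18=10010 pc2: +4 =76
r19=10011 pc3: +8 =84
r20=10100 pc2: +4 =88
r21=10101 pc3: +8 =96
r22=10110 pc3: +8 =104
r23=10111 pc4: +16 =120
r24=11000 pc2: +4 =124
r25=11001 pc3: +8 =132
r26=11010 pc3: +8 =140
r27=11011 pc4: +16 =156
r28=11100 pc3: +8 =164
r29=11101 pc4: +16 =180
r30=11110 pc4: +16 =196
r31=11111 pc5: +32 =228
r32=100000 pc1: +2 =230
r33=100001 pc2: +4 =234
r34=100010 pc2: +4 =238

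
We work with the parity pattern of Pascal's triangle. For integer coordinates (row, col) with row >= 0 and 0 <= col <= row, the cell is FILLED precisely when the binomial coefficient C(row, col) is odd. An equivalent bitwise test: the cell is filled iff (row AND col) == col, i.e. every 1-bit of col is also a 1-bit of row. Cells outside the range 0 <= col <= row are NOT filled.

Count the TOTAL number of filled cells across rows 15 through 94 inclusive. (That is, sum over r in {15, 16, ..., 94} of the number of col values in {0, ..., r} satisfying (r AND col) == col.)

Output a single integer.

r15=1111 pc4: +16 =16
r16=10000 pc1: +2 =18
r17=10001 pc2: +4 =22
r18=10010 pc2: +4 =26
r19=10011 pc3: +8 =34
r20=10100 pc2: +4 =38
r21=10101 pc3: +8 =46
r22=10110 pc3: +8 =54
r23=10111 pc4: +16 =70
r24=11000 pc2: +4 =74
r25=11001 pc3: +8 =82
r26=11010 pc3: +8 =90
r27=11011 pc4: +16 =106
r28=11100 pc3: +8 =114
r29=11101 pc4: +16 =130
r30=11110 pc4: +16 =146
r31=11111 pc5: +32 =178
r32=100000 pc1: +2 =180
r33=100001 pc2: +4 =184
r34=100010 pc2: +4 =188
r35=100011 pc3: +8 =196
r36=100100 pc2: +4 =200
r37=100101 pc3: +8 =208
r38=100110 pc3: +8 =216
r39=100111 pc4: +16 =232
r40=101000 pc2: +4 =236
r41=101001 pc3: +8 =244
r42=101010 pc3: +8 =252
r43=101011 pc4: +16 =268
r44=101100 pc3: +8 =276
r45=101101 pc4: +16 =292
r46=101110 pc4: +16 =308
r47=101111 pc5: +32 =340
r48=110000 pc2: +4 =344
r49=110001 pc3: +8 =352
r50=110010 pc3: +8 =360
r51=110011 pc4: +16 =376
r52=110100 pc3: +8 =384
r53=110101 pc4: +16 =400
r54=110110 pc4: +16 =416
r55=110111 pc5: +32 =448
r56=111000 pc3: +8 =456
r57=111001 pc4: +16 =472
r58=111010 pc4: +16 =488
r59=111011 pc5: +32 =520
r60=111100 pc4: +16 =536
r61=111101 pc5: +32 =568
r62=111110 pc5: +32 =600
r63=111111 pc6: +64 =664
r64=1000000 pc1: +2 =666
r65=1000001 pc2: +4 =670
r66=1000010 pc2: +4 =674
r67=1000011 pc3: +8 =682
r68=1000100 pc2: +4 =686
r69=1000101 pc3: +8 =694
r70=1000110 pc3: +8 =702
r71=1000111 pc4: +16 =718
r72=1001000 pc2: +4 =722
r73=1001001 pc3: +8 =730
r74=1001010 pc3: +8 =738
r75=1001011 pc4: +16 =754
r76=1001100 pc3: +8 =762
r77=1001101 pc4: +16 =778
r78=1001110 pc4: +16 =794
r79=1001111 pc5: +32 =826
r80=1010000 pc2: +4 =830
r81=1010001 pc3: +8 =838
r82=1010010 pc3: +8 =846
r83=1010011 pc4: +16 =862
r84=1010100 pc3: +8 =870
r85=1010101 pc4: +16 =886
r86=1010110 pc4: +16 =902
r87=1010111 pc5: +32 =934
r88=1011000 pc3: +8 =942
r89=1011001 pc4: +16 =958
r90=1011010 pc4: +16 =974
r91=1011011 pc5: +32 =1006
r92=1011100 pc4: +16 =1022
r93=1011101 pc5: +32 =1054
r94=1011110 pc5: +32 =1086

Answer: 1086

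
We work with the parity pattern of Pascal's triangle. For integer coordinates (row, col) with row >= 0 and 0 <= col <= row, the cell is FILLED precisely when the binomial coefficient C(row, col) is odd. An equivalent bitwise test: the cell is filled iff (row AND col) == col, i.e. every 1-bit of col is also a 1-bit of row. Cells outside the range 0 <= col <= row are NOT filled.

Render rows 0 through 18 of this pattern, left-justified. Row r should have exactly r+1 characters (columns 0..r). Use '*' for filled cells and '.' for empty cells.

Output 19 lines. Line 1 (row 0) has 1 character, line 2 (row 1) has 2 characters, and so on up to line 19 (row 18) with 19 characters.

r0=0: *
r1=1: **
r2=10: *.*
r3=11: ****
r4=100: *...*
r5=101: **..**
r6=110: *.*.*.*
r7=111: ********
r8=1000: *.......*
r9=1001: **......**
r10=1010: *.*.....*.*
r11=1011: ****....****
r12=1100: *...*...*...*
r13=1101: **..**..**..**
r14=1110: *.*.*.*.*.*.*.*
r15=1111: ****************
r16=10000: *...............*
r17=10001: **..............**
r18=10010: *.*.............*.*

Answer: *
**
*.*
****
*...*
**..**
*.*.*.*
********
*.......*
**......**
*.*.....*.*
****....****
*...*...*...*
**..**..**..**
*.*.*.*.*.*.*.*
****************
*...............*
**..............**
*.*.............*.*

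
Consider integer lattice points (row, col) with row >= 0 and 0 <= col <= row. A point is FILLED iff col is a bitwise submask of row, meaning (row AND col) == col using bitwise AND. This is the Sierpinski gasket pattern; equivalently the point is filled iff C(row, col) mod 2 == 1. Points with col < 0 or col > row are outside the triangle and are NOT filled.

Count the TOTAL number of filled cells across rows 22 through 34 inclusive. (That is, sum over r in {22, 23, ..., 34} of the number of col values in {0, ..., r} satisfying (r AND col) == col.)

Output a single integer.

Answer: 142

Derivation:
r22=10110 pc3: +8 =8
r23=10111 pc4: +16 =24
r24=11000 pc2: +4 =28
r25=11001 pc3: +8 =36
r26=11010 pc3: +8 =44
r27=11011 pc4: +16 =60
r28=11100 pc3: +8 =68
r29=11101 pc4: +16 =84
r30=11110 pc4: +16 =100
r31=11111 pc5: +32 =132
r32=100000 pc1: +2 =134
r33=100001 pc2: +4 =138
r34=100010 pc2: +4 =142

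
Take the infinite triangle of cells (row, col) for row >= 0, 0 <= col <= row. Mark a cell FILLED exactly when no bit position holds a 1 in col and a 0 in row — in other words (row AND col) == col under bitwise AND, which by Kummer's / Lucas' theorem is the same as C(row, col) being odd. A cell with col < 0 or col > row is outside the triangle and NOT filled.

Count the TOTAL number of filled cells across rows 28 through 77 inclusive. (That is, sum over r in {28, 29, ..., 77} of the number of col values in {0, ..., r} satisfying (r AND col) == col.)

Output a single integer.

Answer: 672

Derivation:
r28=11100 pc3: +8 =8
r29=11101 pc4: +16 =24
r30=11110 pc4: +16 =40
r31=11111 pc5: +32 =72
r32=100000 pc1: +2 =74
r33=100001 pc2: +4 =78
r34=100010 pc2: +4 =82
r35=100011 pc3: +8 =90
r36=100100 pc2: +4 =94
r37=100101 pc3: +8 =102
r38=100110 pc3: +8 =110
r39=100111 pc4: +16 =126
r40=101000 pc2: +4 =130
r41=101001 pc3: +8 =138
r42=101010 pc3: +8 =146
r43=101011 pc4: +16 =162
r44=101100 pc3: +8 =170
r45=101101 pc4: +16 =186
r46=101110 pc4: +16 =202
r47=101111 pc5: +32 =234
r48=110000 pc2: +4 =238
r49=110001 pc3: +8 =246
r50=110010 pc3: +8 =254
r51=110011 pc4: +16 =270
r52=110100 pc3: +8 =278
r53=110101 pc4: +16 =294
r54=110110 pc4: +16 =310
r55=110111 pc5: +32 =342
r56=111000 pc3: +8 =350
r57=111001 pc4: +16 =366
r58=111010 pc4: +16 =382
r59=111011 pc5: +32 =414
r60=111100 pc4: +16 =430
r61=111101 pc5: +32 =462
r62=111110 pc5: +32 =494
r63=111111 pc6: +64 =558
r64=1000000 pc1: +2 =560
r65=1000001 pc2: +4 =564
r66=1000010 pc2: +4 =568
r67=1000011 pc3: +8 =576
r68=1000100 pc2: +4 =580
r69=1000101 pc3: +8 =588
r70=1000110 pc3: +8 =596
r71=1000111 pc4: +16 =612
r72=1001000 pc2: +4 =616
r73=1001001 pc3: +8 =624
r74=1001010 pc3: +8 =632
r75=1001011 pc4: +16 =648
r76=1001100 pc3: +8 =656
r77=1001101 pc4: +16 =672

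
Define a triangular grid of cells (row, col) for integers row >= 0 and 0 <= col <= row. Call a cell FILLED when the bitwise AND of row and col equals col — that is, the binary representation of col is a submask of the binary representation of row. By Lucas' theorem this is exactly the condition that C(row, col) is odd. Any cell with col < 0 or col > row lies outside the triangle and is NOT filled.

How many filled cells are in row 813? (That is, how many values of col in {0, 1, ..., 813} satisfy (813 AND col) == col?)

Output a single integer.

Answer: 64

Derivation:
813 in binary = 1100101101
popcount(813) = number of 1-bits in 1100101101 = 6
A col c satisfies (813 AND c) == c iff every set bit of c is also set in 813; each of the 6 set bits of 813 can independently be on or off in c.
count = 2^6 = 64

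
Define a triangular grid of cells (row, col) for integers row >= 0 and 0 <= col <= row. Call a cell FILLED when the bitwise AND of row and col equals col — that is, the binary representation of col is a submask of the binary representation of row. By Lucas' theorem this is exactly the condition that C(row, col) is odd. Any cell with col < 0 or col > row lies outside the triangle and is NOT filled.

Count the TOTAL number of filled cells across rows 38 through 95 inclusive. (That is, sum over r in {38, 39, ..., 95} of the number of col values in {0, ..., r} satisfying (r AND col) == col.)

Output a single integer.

Answer: 942

Derivation:
r38=100110 pc3: +8 =8
r39=100111 pc4: +16 =24
r40=101000 pc2: +4 =28
r41=101001 pc3: +8 =36
r42=101010 pc3: +8 =44
r43=101011 pc4: +16 =60
r44=101100 pc3: +8 =68
r45=101101 pc4: +16 =84
r46=101110 pc4: +16 =100
r47=101111 pc5: +32 =132
r48=110000 pc2: +4 =136
r49=110001 pc3: +8 =144
r50=110010 pc3: +8 =152
r51=110011 pc4: +16 =168
r52=110100 pc3: +8 =176
r53=110101 pc4: +16 =192
r54=110110 pc4: +16 =208
r55=110111 pc5: +32 =240
r56=111000 pc3: +8 =248
r57=111001 pc4: +16 =264
r58=111010 pc4: +16 =280
r59=111011 pc5: +32 =312
r60=111100 pc4: +16 =328
r61=111101 pc5: +32 =360
r62=111110 pc5: +32 =392
r63=111111 pc6: +64 =456
r64=1000000 pc1: +2 =458
r65=1000001 pc2: +4 =462
r66=1000010 pc2: +4 =466
r67=1000011 pc3: +8 =474
r68=1000100 pc2: +4 =478
r69=1000101 pc3: +8 =486
r70=1000110 pc3: +8 =494
r71=1000111 pc4: +16 =510
r72=1001000 pc2: +4 =514
r73=1001001 pc3: +8 =522
r74=1001010 pc3: +8 =530
r75=1001011 pc4: +16 =546
r76=1001100 pc3: +8 =554
r77=1001101 pc4: +16 =570
r78=1001110 pc4: +16 =586
r79=1001111 pc5: +32 =618
r80=1010000 pc2: +4 =622
r81=1010001 pc3: +8 =630
r82=1010010 pc3: +8 =638
r83=1010011 pc4: +16 =654
r84=1010100 pc3: +8 =662
r85=1010101 pc4: +16 =678
r86=1010110 pc4: +16 =694
r87=1010111 pc5: +32 =726
r88=1011000 pc3: +8 =734
r89=1011001 pc4: +16 =750
r90=1011010 pc4: +16 =766
r91=1011011 pc5: +32 =798
r92=1011100 pc4: +16 =814
r93=1011101 pc5: +32 =846
r94=1011110 pc5: +32 =878
r95=1011111 pc6: +64 =942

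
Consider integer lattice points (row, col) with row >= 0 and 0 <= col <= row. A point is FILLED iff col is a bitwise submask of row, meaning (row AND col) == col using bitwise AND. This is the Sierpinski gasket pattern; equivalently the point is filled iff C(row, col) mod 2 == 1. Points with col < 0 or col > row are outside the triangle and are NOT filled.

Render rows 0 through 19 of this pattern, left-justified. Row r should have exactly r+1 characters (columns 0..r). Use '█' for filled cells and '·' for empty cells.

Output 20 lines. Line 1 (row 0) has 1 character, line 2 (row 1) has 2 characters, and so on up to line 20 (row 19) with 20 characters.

r0=0: █
r1=1: ██
r2=10: █·█
r3=11: ████
r4=100: █···█
r5=101: ██··██
r6=110: █·█·█·█
r7=111: ████████
r8=1000: █·······█
r9=1001: ██······██
r10=1010: █·█·····█·█
r11=1011: ████····████
r12=1100: █···█···█···█
r13=1101: ██··██··██··██
r14=1110: █·█·█·█·█·█·█·█
r15=1111: ████████████████
r16=10000: █···············█
r17=10001: ██··············██
r18=10010: █·█·············█·█
r19=10011: ████············████

Answer: █
██
█·█
████
█···█
██··██
█·█·█·█
████████
█·······█
██······██
█·█·····█·█
████····████
█···█···█···█
██··██··██··██
█·█·█·█·█·█·█·█
████████████████
█···············█
██··············██
█·█·············█·█
████············████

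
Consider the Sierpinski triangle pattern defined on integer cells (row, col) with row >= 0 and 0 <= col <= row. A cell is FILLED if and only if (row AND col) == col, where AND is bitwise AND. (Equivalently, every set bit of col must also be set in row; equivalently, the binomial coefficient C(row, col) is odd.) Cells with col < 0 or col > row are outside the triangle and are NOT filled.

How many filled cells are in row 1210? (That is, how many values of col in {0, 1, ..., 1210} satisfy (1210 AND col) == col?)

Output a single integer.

Answer: 64

Derivation:
1210 in binary = 10010111010
popcount(1210) = number of 1-bits in 10010111010 = 6
A col c satisfies (1210 AND c) == c iff every set bit of c is also set in 1210; each of the 6 set bits of 1210 can independently be on or off in c.
count = 2^6 = 64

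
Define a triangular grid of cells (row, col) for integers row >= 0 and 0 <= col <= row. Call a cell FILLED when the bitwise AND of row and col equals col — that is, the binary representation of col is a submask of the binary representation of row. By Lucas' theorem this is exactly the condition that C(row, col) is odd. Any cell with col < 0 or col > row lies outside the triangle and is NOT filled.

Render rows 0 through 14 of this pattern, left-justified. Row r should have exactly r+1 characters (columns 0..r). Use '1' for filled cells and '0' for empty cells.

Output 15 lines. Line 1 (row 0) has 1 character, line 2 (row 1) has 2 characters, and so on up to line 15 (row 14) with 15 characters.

Answer: 1
11
101
1111
10001
110011
1010101
11111111
100000001
1100000011
10100000101
111100001111
1000100010001
11001100110011
101010101010101

Derivation:
r0=0: 1
r1=1: 11
r2=10: 101
r3=11: 1111
r4=100: 10001
r5=101: 110011
r6=110: 1010101
r7=111: 11111111
r8=1000: 100000001
r9=1001: 1100000011
r10=1010: 10100000101
r11=1011: 111100001111
r12=1100: 1000100010001
r13=1101: 11001100110011
r14=1110: 101010101010101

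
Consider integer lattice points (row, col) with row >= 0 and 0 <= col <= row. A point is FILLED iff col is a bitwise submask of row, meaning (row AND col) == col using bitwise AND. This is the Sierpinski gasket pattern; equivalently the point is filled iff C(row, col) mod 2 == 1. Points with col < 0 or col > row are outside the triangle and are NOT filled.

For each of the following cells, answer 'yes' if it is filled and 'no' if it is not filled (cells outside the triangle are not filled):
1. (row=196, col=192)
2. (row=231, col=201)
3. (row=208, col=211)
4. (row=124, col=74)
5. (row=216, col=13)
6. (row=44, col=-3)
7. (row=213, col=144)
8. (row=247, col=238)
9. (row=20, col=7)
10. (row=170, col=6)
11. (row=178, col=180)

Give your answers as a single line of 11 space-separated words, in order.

(196,192): row=0b11000100, col=0b11000000, row AND col = 0b11000000 = 192; 192 == 192 -> filled
(231,201): row=0b11100111, col=0b11001001, row AND col = 0b11000001 = 193; 193 != 201 -> empty
(208,211): col outside [0, 208] -> not filled
(124,74): row=0b1111100, col=0b1001010, row AND col = 0b1001000 = 72; 72 != 74 -> empty
(216,13): row=0b11011000, col=0b1101, row AND col = 0b1000 = 8; 8 != 13 -> empty
(44,-3): col outside [0, 44] -> not filled
(213,144): row=0b11010101, col=0b10010000, row AND col = 0b10010000 = 144; 144 == 144 -> filled
(247,238): row=0b11110111, col=0b11101110, row AND col = 0b11100110 = 230; 230 != 238 -> empty
(20,7): row=0b10100, col=0b111, row AND col = 0b100 = 4; 4 != 7 -> empty
(170,6): row=0b10101010, col=0b110, row AND col = 0b10 = 2; 2 != 6 -> empty
(178,180): col outside [0, 178] -> not filled

Answer: yes no no no no no yes no no no no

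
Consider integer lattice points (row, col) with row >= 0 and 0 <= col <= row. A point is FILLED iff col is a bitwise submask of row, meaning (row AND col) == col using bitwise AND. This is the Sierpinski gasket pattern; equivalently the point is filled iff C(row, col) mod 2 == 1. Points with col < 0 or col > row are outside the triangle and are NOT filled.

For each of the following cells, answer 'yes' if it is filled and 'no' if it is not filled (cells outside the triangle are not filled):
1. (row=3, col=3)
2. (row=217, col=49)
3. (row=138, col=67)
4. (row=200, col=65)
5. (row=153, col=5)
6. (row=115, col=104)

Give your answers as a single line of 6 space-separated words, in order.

(3,3): row=0b11, col=0b11, row AND col = 0b11 = 3; 3 == 3 -> filled
(217,49): row=0b11011001, col=0b110001, row AND col = 0b10001 = 17; 17 != 49 -> empty
(138,67): row=0b10001010, col=0b1000011, row AND col = 0b10 = 2; 2 != 67 -> empty
(200,65): row=0b11001000, col=0b1000001, row AND col = 0b1000000 = 64; 64 != 65 -> empty
(153,5): row=0b10011001, col=0b101, row AND col = 0b1 = 1; 1 != 5 -> empty
(115,104): row=0b1110011, col=0b1101000, row AND col = 0b1100000 = 96; 96 != 104 -> empty

Answer: yes no no no no no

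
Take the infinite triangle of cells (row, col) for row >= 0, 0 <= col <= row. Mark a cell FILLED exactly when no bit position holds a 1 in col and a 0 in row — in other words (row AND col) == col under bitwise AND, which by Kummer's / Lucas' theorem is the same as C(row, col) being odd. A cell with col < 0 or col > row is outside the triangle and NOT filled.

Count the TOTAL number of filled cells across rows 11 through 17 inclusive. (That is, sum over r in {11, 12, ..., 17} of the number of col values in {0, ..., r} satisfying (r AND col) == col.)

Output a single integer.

Answer: 50

Derivation:
r11=1011 pc3: +8 =8
r12=1100 pc2: +4 =12
r13=1101 pc3: +8 =20
r14=1110 pc3: +8 =28
r15=1111 pc4: +16 =44
r16=10000 pc1: +2 =46
r17=10001 pc2: +4 =50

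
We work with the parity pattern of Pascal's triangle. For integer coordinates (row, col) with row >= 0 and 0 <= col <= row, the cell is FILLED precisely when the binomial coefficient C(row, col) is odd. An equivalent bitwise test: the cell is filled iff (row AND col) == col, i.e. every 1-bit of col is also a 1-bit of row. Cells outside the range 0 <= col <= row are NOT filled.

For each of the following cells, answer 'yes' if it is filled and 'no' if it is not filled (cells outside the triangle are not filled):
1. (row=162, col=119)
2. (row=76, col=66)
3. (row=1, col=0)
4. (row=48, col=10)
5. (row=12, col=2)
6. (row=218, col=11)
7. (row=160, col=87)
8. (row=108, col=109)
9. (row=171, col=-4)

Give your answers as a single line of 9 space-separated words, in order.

(162,119): row=0b10100010, col=0b1110111, row AND col = 0b100010 = 34; 34 != 119 -> empty
(76,66): row=0b1001100, col=0b1000010, row AND col = 0b1000000 = 64; 64 != 66 -> empty
(1,0): row=0b1, col=0b0, row AND col = 0b0 = 0; 0 == 0 -> filled
(48,10): row=0b110000, col=0b1010, row AND col = 0b0 = 0; 0 != 10 -> empty
(12,2): row=0b1100, col=0b10, row AND col = 0b0 = 0; 0 != 2 -> empty
(218,11): row=0b11011010, col=0b1011, row AND col = 0b1010 = 10; 10 != 11 -> empty
(160,87): row=0b10100000, col=0b1010111, row AND col = 0b0 = 0; 0 != 87 -> empty
(108,109): col outside [0, 108] -> not filled
(171,-4): col outside [0, 171] -> not filled

Answer: no no yes no no no no no no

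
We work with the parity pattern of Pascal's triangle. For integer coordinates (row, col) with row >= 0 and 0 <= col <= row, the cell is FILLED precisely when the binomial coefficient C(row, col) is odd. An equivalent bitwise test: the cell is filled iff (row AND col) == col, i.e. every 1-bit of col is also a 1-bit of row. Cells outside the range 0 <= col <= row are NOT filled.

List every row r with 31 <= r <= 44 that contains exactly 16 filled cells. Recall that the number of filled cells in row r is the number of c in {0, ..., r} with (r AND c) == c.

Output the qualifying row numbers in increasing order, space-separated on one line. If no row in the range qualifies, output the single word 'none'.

Answer: 39 43

Derivation:
Row r has 2^popcount(r) filled cells, so we need popcount(r) = log2(16) = 4.
Scan r = 31..44 and keep those with exactly 4 one-bits:
r=31=11111 popcount=5 -> skip
r=32=100000 popcount=1 -> skip
r=33=100001 popcount=2 -> skip
r=34=100010 popcount=2 -> skip
r=35=100011 popcount=3 -> skip
r=36=100100 popcount=2 -> skip
r=37=100101 popcount=3 -> skip
r=38=100110 popcount=3 -> skip
r=39=100111 popcount=4 -> KEEP
r=40=101000 popcount=2 -> skip
r=41=101001 popcount=3 -> skip
r=42=101010 popcount=3 -> skip
r=43=101011 popcount=4 -> KEEP
r=44=101100 popcount=3 -> skip
Kept rows: 39 43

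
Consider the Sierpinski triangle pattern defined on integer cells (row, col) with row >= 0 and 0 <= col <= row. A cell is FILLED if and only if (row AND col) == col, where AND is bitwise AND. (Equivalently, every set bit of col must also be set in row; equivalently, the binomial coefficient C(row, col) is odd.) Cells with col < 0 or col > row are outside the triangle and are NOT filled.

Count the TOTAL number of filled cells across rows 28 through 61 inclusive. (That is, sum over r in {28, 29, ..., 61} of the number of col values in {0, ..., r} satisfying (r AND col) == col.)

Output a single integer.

r28=11100 pc3: +8 =8
r29=11101 pc4: +16 =24
r30=11110 pc4: +16 =40
r31=11111 pc5: +32 =72
r32=100000 pc1: +2 =74
r33=100001 pc2: +4 =78
r34=100010 pc2: +4 =82
r35=100011 pc3: +8 =90
r36=100100 pc2: +4 =94
r37=100101 pc3: +8 =102
r38=100110 pc3: +8 =110
r39=100111 pc4: +16 =126
r40=101000 pc2: +4 =130
r41=101001 pc3: +8 =138
r42=101010 pc3: +8 =146
r43=101011 pc4: +16 =162
r44=101100 pc3: +8 =170
r45=101101 pc4: +16 =186
r46=101110 pc4: +16 =202
r47=101111 pc5: +32 =234
r48=110000 pc2: +4 =238
r49=110001 pc3: +8 =246
r50=110010 pc3: +8 =254
r51=110011 pc4: +16 =270
r52=110100 pc3: +8 =278
r53=110101 pc4: +16 =294
r54=110110 pc4: +16 =310
r55=110111 pc5: +32 =342
r56=111000 pc3: +8 =350
r57=111001 pc4: +16 =366
r58=111010 pc4: +16 =382
r59=111011 pc5: +32 =414
r60=111100 pc4: +16 =430
r61=111101 pc5: +32 =462

Answer: 462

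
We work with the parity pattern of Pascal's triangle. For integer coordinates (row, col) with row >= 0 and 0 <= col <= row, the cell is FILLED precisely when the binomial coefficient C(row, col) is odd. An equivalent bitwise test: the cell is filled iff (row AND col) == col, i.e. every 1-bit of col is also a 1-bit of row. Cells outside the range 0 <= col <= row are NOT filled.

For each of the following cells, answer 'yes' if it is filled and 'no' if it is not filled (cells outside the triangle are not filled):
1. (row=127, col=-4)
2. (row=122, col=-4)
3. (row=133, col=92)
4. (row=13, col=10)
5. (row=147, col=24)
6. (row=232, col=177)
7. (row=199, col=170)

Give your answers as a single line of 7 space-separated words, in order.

Answer: no no no no no no no

Derivation:
(127,-4): col outside [0, 127] -> not filled
(122,-4): col outside [0, 122] -> not filled
(133,92): row=0b10000101, col=0b1011100, row AND col = 0b100 = 4; 4 != 92 -> empty
(13,10): row=0b1101, col=0b1010, row AND col = 0b1000 = 8; 8 != 10 -> empty
(147,24): row=0b10010011, col=0b11000, row AND col = 0b10000 = 16; 16 != 24 -> empty
(232,177): row=0b11101000, col=0b10110001, row AND col = 0b10100000 = 160; 160 != 177 -> empty
(199,170): row=0b11000111, col=0b10101010, row AND col = 0b10000010 = 130; 130 != 170 -> empty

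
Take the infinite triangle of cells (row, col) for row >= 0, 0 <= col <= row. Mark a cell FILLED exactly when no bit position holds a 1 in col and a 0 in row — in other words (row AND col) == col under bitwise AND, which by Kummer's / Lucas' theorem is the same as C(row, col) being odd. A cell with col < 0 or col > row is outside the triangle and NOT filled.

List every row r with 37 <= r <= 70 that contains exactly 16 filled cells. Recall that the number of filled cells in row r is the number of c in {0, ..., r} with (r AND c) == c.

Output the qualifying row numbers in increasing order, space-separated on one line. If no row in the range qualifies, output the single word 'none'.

Answer: 39 43 45 46 51 53 54 57 58 60

Derivation:
Row r has 2^popcount(r) filled cells, so we need popcount(r) = log2(16) = 4.
Scan r = 37..70 and keep those with exactly 4 one-bits:
r=37=100101 popcount=3 -> skip
r=38=100110 popcount=3 -> skip
r=39=100111 popcount=4 -> KEEP
r=40=101000 popcount=2 -> skip
r=41=101001 popcount=3 -> skip
r=42=101010 popcount=3 -> skip
r=43=101011 popcount=4 -> KEEP
r=44=101100 popcount=3 -> skip
r=45=101101 popcount=4 -> KEEP
r=46=101110 popcount=4 -> KEEP
r=47=101111 popcount=5 -> skip
r=48=110000 popcount=2 -> skip
r=49=110001 popcount=3 -> skip
r=50=110010 popcount=3 -> skip
r=51=110011 popcount=4 -> KEEP
r=52=110100 popcount=3 -> skip
r=53=110101 popcount=4 -> KEEP
r=54=110110 popcount=4 -> KEEP
r=55=110111 popcount=5 -> skip
r=56=111000 popcount=3 -> skip
r=57=111001 popcount=4 -> KEEP
r=58=111010 popcount=4 -> KEEP
r=59=111011 popcount=5 -> skip
r=60=111100 popcount=4 -> KEEP
r=61=111101 popcount=5 -> skip
r=62=111110 popcount=5 -> skip
r=63=111111 popcount=6 -> skip
r=64=1000000 popcount=1 -> skip
r=65=1000001 popcount=2 -> skip
r=66=1000010 popcount=2 -> skip
r=67=1000011 popcount=3 -> skip
r=68=1000100 popcount=2 -> skip
r=69=1000101 popcount=3 -> skip
r=70=1000110 popcount=3 -> skip
Kept rows: 39 43 45 46 51 53 54 57 58 60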